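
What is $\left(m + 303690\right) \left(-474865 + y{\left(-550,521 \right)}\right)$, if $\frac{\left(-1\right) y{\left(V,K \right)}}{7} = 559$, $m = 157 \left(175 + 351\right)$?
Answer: $-184938535616$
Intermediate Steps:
$m = 82582$ ($m = 157 \cdot 526 = 82582$)
$y{\left(V,K \right)} = -3913$ ($y{\left(V,K \right)} = \left(-7\right) 559 = -3913$)
$\left(m + 303690\right) \left(-474865 + y{\left(-550,521 \right)}\right) = \left(82582 + 303690\right) \left(-474865 - 3913\right) = 386272 \left(-478778\right) = -184938535616$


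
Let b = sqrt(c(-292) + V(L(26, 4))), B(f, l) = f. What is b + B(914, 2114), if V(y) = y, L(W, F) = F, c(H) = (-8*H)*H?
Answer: 914 + 2*I*sqrt(170527) ≈ 914.0 + 825.9*I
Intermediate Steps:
c(H) = -8*H**2
b = 2*I*sqrt(170527) (b = sqrt(-8*(-292)**2 + 4) = sqrt(-8*85264 + 4) = sqrt(-682112 + 4) = sqrt(-682108) = 2*I*sqrt(170527) ≈ 825.9*I)
b + B(914, 2114) = 2*I*sqrt(170527) + 914 = 914 + 2*I*sqrt(170527)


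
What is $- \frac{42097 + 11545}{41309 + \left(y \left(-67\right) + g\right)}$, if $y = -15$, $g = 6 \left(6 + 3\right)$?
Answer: $- \frac{26821}{21184} \approx -1.2661$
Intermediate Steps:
$g = 54$ ($g = 6 \cdot 9 = 54$)
$- \frac{42097 + 11545}{41309 + \left(y \left(-67\right) + g\right)} = - \frac{42097 + 11545}{41309 + \left(\left(-15\right) \left(-67\right) + 54\right)} = - \frac{53642}{41309 + \left(1005 + 54\right)} = - \frac{53642}{41309 + 1059} = - \frac{53642}{42368} = \left(-1\right) \frac{26821}{21184} = - \frac{26821}{21184}$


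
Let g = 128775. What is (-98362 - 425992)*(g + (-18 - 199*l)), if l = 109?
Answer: -56140485364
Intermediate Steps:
(-98362 - 425992)*(g + (-18 - 199*l)) = (-98362 - 425992)*(128775 + (-18 - 199*109)) = -524354*(128775 + (-18 - 21691)) = -524354*(128775 - 21709) = -524354*107066 = -56140485364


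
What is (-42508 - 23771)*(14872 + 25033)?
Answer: -2644863495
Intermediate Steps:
(-42508 - 23771)*(14872 + 25033) = -66279*39905 = -2644863495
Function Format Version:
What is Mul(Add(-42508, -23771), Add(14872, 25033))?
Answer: -2644863495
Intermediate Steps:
Mul(Add(-42508, -23771), Add(14872, 25033)) = Mul(-66279, 39905) = -2644863495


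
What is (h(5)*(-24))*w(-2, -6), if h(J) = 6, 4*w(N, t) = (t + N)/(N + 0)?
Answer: -144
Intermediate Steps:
w(N, t) = (N + t)/(4*N) (w(N, t) = ((t + N)/(N + 0))/4 = ((N + t)/N)/4 = (N + t)/(4*N))
(h(5)*(-24))*w(-2, -6) = (6*(-24))*((¼)*(-2 - 6)/(-2)) = -36*(-1)*(-8)/2 = -144*1 = -144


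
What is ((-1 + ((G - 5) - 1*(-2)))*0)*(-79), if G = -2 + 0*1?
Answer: 0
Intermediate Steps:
G = -2 (G = -2 + 0 = -2)
((-1 + ((G - 5) - 1*(-2)))*0)*(-79) = ((-1 + ((-2 - 5) - 1*(-2)))*0)*(-79) = ((-1 + (-7 + 2))*0)*(-79) = ((-1 - 5)*0)*(-79) = -6*0*(-79) = 0*(-79) = 0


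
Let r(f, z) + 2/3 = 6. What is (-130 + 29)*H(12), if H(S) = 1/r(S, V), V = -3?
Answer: -303/16 ≈ -18.938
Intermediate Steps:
r(f, z) = 16/3 (r(f, z) = -⅔ + 6 = 16/3)
H(S) = 3/16 (H(S) = 1/(16/3) = 3/16)
(-130 + 29)*H(12) = (-130 + 29)*(3/16) = -101*3/16 = -303/16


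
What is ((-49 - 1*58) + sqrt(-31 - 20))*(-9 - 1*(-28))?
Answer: -2033 + 19*I*sqrt(51) ≈ -2033.0 + 135.69*I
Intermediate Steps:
((-49 - 1*58) + sqrt(-31 - 20))*(-9 - 1*(-28)) = ((-49 - 58) + sqrt(-51))*(-9 + 28) = (-107 + I*sqrt(51))*19 = -2033 + 19*I*sqrt(51)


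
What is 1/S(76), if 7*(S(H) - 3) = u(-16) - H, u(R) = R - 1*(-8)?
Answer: -⅑ ≈ -0.11111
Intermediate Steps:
u(R) = 8 + R (u(R) = R + 8 = 8 + R)
S(H) = 13/7 - H/7 (S(H) = 3 + ((8 - 16) - H)/7 = 3 + (-8 - H)/7 = 3 + (-8/7 - H/7) = 13/7 - H/7)
1/S(76) = 1/(13/7 - ⅐*76) = 1/(13/7 - 76/7) = 1/(-9) = -⅑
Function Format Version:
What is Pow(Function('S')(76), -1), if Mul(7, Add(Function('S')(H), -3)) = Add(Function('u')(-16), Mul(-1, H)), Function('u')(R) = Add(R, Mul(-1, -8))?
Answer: Rational(-1, 9) ≈ -0.11111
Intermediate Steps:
Function('u')(R) = Add(8, R) (Function('u')(R) = Add(R, 8) = Add(8, R))
Function('S')(H) = Add(Rational(13, 7), Mul(Rational(-1, 7), H)) (Function('S')(H) = Add(3, Mul(Rational(1, 7), Add(Add(8, -16), Mul(-1, H)))) = Add(3, Mul(Rational(1, 7), Add(-8, Mul(-1, H)))) = Add(3, Add(Rational(-8, 7), Mul(Rational(-1, 7), H))) = Add(Rational(13, 7), Mul(Rational(-1, 7), H)))
Pow(Function('S')(76), -1) = Pow(Add(Rational(13, 7), Mul(Rational(-1, 7), 76)), -1) = Pow(Add(Rational(13, 7), Rational(-76, 7)), -1) = Pow(-9, -1) = Rational(-1, 9)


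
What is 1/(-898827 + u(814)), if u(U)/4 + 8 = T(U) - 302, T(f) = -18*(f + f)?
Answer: -1/1017283 ≈ -9.8301e-7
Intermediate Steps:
T(f) = -36*f
u(U) = -1240 - 144*U (u(U) = -32 + 4*(-36*U - 302) = -32 + 4*(-302 - 36*U) = -32 + (-1208 - 144*U) = -1240 - 144*U)
1/(-898827 + u(814)) = 1/(-898827 + (-1240 - 144*814)) = 1/(-898827 + (-1240 - 117216)) = 1/(-898827 - 118456) = 1/(-1017283) = -1/1017283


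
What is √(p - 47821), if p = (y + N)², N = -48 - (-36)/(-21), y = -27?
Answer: 2*I*√513715/7 ≈ 204.78*I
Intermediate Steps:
N = -348/7 (N = -48 - (-36)*(-1)/21 = -48 - 1*12/7 = -48 - 12/7 = -348/7 ≈ -49.714)
p = 288369/49 (p = (-27 - 348/7)² = (-537/7)² = 288369/49 ≈ 5885.1)
√(p - 47821) = √(288369/49 - 47821) = √(-2054860/49) = 2*I*√513715/7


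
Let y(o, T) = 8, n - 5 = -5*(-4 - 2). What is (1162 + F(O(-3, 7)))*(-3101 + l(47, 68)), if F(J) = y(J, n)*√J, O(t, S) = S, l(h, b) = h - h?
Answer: -3603362 - 24808*√7 ≈ -3.6690e+6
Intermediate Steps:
l(h, b) = 0
n = 35 (n = 5 - 5*(-4 - 2) = 5 - 5*(-6) = 5 + 30 = 35)
F(J) = 8*√J
(1162 + F(O(-3, 7)))*(-3101 + l(47, 68)) = (1162 + 8*√7)*(-3101 + 0) = (1162 + 8*√7)*(-3101) = -3603362 - 24808*√7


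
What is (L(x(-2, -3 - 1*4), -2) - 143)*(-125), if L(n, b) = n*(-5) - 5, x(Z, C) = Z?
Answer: 17250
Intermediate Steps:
L(n, b) = -5 - 5*n (L(n, b) = -5*n - 5 = -5 - 5*n)
(L(x(-2, -3 - 1*4), -2) - 143)*(-125) = ((-5 - 5*(-2)) - 143)*(-125) = ((-5 + 10) - 143)*(-125) = (5 - 143)*(-125) = -138*(-125) = 17250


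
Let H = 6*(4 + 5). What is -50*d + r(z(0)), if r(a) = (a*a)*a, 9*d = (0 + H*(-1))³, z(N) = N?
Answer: 874800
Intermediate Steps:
H = 54 (H = 6*9 = 54)
d = -17496 (d = (0 + 54*(-1))³/9 = (0 - 54)³/9 = (⅑)*(-54)³ = (⅑)*(-157464) = -17496)
r(a) = a³ (r(a) = a²*a = a³)
-50*d + r(z(0)) = -50*(-17496) + 0³ = 874800 + 0 = 874800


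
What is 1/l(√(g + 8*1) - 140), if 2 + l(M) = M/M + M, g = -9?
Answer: -141/19882 - I/19882 ≈ -0.0070918 - 5.0297e-5*I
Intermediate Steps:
l(M) = -1 + M (l(M) = -2 + (M/M + M) = -2 + (1 + M) = -1 + M)
1/l(√(g + 8*1) - 140) = 1/(-1 + (√(-9 + 8*1) - 140)) = 1/(-1 + (√(-9 + 8) - 140)) = 1/(-1 + (√(-1) - 140)) = 1/(-1 + (I - 140)) = 1/(-1 + (-140 + I)) = 1/(-141 + I) = (-141 - I)/19882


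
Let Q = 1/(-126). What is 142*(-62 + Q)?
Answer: -554723/63 ≈ -8805.1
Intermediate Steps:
Q = -1/126 ≈ -0.0079365
142*(-62 + Q) = 142*(-62 - 1/126) = 142*(-7813/126) = -554723/63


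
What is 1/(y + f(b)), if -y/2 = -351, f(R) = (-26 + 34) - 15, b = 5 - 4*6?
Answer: 1/695 ≈ 0.0014388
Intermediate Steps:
b = -19 (b = 5 - 24 = -19)
f(R) = -7 (f(R) = 8 - 15 = -7)
y = 702 (y = -2*(-351) = 702)
1/(y + f(b)) = 1/(702 - 7) = 1/695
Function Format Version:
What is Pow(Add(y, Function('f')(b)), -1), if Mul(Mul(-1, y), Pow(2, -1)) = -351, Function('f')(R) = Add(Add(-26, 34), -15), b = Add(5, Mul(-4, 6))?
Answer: Rational(1, 695) ≈ 0.0014388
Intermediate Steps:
b = -19 (b = Add(5, -24) = -19)
Function('f')(R) = -7 (Function('f')(R) = Add(8, -15) = -7)
y = 702 (y = Mul(-2, -351) = 702)
Pow(Add(y, Function('f')(b)), -1) = Pow(Add(702, -7), -1) = Pow(695, -1) = Rational(1, 695)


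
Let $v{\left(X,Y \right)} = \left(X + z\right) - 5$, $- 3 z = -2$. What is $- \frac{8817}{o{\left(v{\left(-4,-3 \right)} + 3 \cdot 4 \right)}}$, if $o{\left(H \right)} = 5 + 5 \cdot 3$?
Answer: $- \frac{8817}{20} \approx -440.85$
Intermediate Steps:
$z = \frac{2}{3}$ ($z = \left(- \frac{1}{3}\right) \left(-2\right) = \frac{2}{3} \approx 0.66667$)
$v{\left(X,Y \right)} = - \frac{13}{3} + X$ ($v{\left(X,Y \right)} = \left(X + \frac{2}{3}\right) - 5 = \left(\frac{2}{3} + X\right) - 5 = - \frac{13}{3} + X$)
$o{\left(H \right)} = 20$ ($o{\left(H \right)} = 5 + 15 = 20$)
$- \frac{8817}{o{\left(v{\left(-4,-3 \right)} + 3 \cdot 4 \right)}} = - \frac{8817}{20}$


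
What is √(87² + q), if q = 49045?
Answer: √56614 ≈ 237.94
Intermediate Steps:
√(87² + q) = √(87² + 49045) = √(7569 + 49045) = √56614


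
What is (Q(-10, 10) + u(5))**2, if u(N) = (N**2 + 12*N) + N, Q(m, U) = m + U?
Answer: 8100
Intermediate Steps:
Q(m, U) = U + m
u(N) = N**2 + 13*N
(Q(-10, 10) + u(5))**2 = ((10 - 10) + 5*(13 + 5))**2 = (0 + 5*18)**2 = (0 + 90)**2 = 90**2 = 8100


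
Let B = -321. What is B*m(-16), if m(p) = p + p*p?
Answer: -77040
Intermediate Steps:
m(p) = p + p**2
B*m(-16) = -(-5136)*(1 - 16) = -(-5136)*(-15) = -321*240 = -77040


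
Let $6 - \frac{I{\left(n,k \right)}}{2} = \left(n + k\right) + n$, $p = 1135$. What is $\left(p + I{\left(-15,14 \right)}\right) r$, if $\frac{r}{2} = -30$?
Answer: $-70740$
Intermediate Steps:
$r = -60$ ($r = 2 \left(-30\right) = -60$)
$I{\left(n,k \right)} = 12 - 4 n - 2 k$ ($I{\left(n,k \right)} = 12 - 2 \left(\left(n + k\right) + n\right) = 12 - 2 \left(\left(k + n\right) + n\right) = 12 - 2 \left(k + 2 n\right) = 12 - \left(2 k + 4 n\right) = 12 - 4 n - 2 k$)
$\left(p + I{\left(-15,14 \right)}\right) r = \left(1135 - -44\right) \left(-60\right) = \left(1135 + \left(12 + 60 - 28\right)\right) \left(-60\right) = \left(1135 + 44\right) \left(-60\right) = 1179 \left(-60\right) = -70740$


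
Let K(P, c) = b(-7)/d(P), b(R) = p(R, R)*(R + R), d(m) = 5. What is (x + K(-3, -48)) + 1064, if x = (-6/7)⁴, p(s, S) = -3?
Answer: 12880642/12005 ≈ 1072.9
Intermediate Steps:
b(R) = -6*R (b(R) = -3*(R + R) = -6*R)
x = 1296/2401 (x = (-6*⅐)⁴ = (-6/7)⁴ = 1296/2401 ≈ 0.53977)
K(P, c) = 42/5 (K(P, c) = -6*(-7)/5 = 42*(⅕) = 42/5)
(x + K(-3, -48)) + 1064 = (1296/2401 + 42/5) + 1064 = 107322/12005 + 1064 = 12880642/12005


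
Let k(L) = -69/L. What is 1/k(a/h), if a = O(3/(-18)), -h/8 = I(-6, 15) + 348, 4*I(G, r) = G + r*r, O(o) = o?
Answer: -1/1333908 ≈ -7.4968e-7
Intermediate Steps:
I(G, r) = G/4 + r²/4 (I(G, r) = (G + r*r)/4 = (G + r²)/4 = G/4 + r²/4)
h = -3222 (h = -8*(((¼)*(-6) + (¼)*15²) + 348) = -8*((-3/2 + (¼)*225) + 348) = -8*((-3/2 + 225/4) + 348) = -8*(219/4 + 348) = -8*1611/4 = -3222)
a = -⅙ (a = 3/(-18) = 3*(-1/18) = -⅙ ≈ -0.16667)
1/k(a/h) = 1/(-69/((-⅙/(-3222)))) = 1/(-69/((-⅙*(-1/3222)))) = 1/(-69/1/19332) = 1/(-69*19332) = 1/(-1333908) = -1/1333908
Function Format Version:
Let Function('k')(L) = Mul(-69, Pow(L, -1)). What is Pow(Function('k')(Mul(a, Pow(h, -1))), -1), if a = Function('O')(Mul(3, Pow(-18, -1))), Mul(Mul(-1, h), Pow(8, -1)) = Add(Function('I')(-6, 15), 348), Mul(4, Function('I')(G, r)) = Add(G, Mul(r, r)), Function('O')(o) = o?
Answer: Rational(-1, 1333908) ≈ -7.4968e-7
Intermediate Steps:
Function('I')(G, r) = Add(Mul(Rational(1, 4), G), Mul(Rational(1, 4), Pow(r, 2))) (Function('I')(G, r) = Mul(Rational(1, 4), Add(G, Mul(r, r))) = Mul(Rational(1, 4), Add(G, Pow(r, 2))) = Add(Mul(Rational(1, 4), G), Mul(Rational(1, 4), Pow(r, 2))))
h = -3222 (h = Mul(-8, Add(Add(Mul(Rational(1, 4), -6), Mul(Rational(1, 4), Pow(15, 2))), 348)) = Mul(-8, Add(Add(Rational(-3, 2), Mul(Rational(1, 4), 225)), 348)) = Mul(-8, Add(Add(Rational(-3, 2), Rational(225, 4)), 348)) = Mul(-8, Add(Rational(219, 4), 348)) = Mul(-8, Rational(1611, 4)) = -3222)
a = Rational(-1, 6) (a = Mul(3, Pow(-18, -1)) = Mul(3, Rational(-1, 18)) = Rational(-1, 6) ≈ -0.16667)
Pow(Function('k')(Mul(a, Pow(h, -1))), -1) = Pow(Mul(-69, Pow(Mul(Rational(-1, 6), Pow(-3222, -1)), -1)), -1) = Pow(Mul(-69, Pow(Mul(Rational(-1, 6), Rational(-1, 3222)), -1)), -1) = Pow(Mul(-69, Pow(Rational(1, 19332), -1)), -1) = Pow(Mul(-69, 19332), -1) = Pow(-1333908, -1) = Rational(-1, 1333908)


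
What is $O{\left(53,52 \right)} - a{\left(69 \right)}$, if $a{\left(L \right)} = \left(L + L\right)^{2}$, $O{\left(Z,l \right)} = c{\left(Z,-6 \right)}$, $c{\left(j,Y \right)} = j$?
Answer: $-18991$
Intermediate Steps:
$O{\left(Z,l \right)} = Z$
$a{\left(L \right)} = 4 L^{2}$ ($a{\left(L \right)} = \left(2 L\right)^{2} = 4 L^{2}$)
$O{\left(53,52 \right)} - a{\left(69 \right)} = 53 - 4 \cdot 69^{2} = 53 - 4 \cdot 4761 = 53 - 19044 = -18991$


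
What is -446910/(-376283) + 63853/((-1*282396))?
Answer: 102178797961/106260814068 ≈ 0.96159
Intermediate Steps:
-446910/(-376283) + 63853/((-1*282396)) = -446910*(-1/376283) + 63853/(-282396) = 446910/376283 + 63853*(-1/282396) = 446910/376283 - 63853/282396 = 102178797961/106260814068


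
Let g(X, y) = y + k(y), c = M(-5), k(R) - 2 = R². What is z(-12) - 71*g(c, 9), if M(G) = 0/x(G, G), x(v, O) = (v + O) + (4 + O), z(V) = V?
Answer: -6544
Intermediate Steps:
k(R) = 2 + R²
x(v, O) = 4 + v + 2*O (x(v, O) = (O + v) + (4 + O) = 4 + v + 2*O)
M(G) = 0 (M(G) = 0/(4 + G + 2*G) = 0/(4 + 3*G) = 0)
c = 0
g(X, y) = 2 + y + y² (g(X, y) = y + (2 + y²) = 2 + y + y²)
z(-12) - 71*g(c, 9) = -12 - 71*(2 + 9 + 9²) = -12 - 71*(2 + 9 + 81) = -12 - 71*92 = -12 - 6532 = -6544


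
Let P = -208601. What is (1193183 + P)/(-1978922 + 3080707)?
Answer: 984582/1101785 ≈ 0.89362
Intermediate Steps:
(1193183 + P)/(-1978922 + 3080707) = (1193183 - 208601)/(-1978922 + 3080707) = 984582/1101785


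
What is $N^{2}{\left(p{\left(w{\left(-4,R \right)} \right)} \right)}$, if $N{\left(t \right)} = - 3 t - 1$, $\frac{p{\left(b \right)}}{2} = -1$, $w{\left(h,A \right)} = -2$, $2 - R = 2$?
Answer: $25$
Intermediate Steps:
$R = 0$ ($R = 2 - 2 = 0$)
$p{\left(b \right)} = -2$ ($p{\left(b \right)} = 2 \left(-1\right) = -2$)
$N{\left(t \right)} = -1 - 3 t$
$N^{2}{\left(p{\left(w{\left(-4,R \right)} \right)} \right)} = \left(-1 - -6\right)^{2} = \left(-1 + 6\right)^{2} = 5^{2} = 25$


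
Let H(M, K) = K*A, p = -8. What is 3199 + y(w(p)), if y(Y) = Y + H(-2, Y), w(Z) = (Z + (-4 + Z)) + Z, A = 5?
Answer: 3031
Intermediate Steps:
w(Z) = -4 + 3*Z (w(Z) = (-4 + 2*Z) + Z = -4 + 3*Z)
H(M, K) = 5*K (H(M, K) = K*5 = 5*K)
y(Y) = 6*Y (y(Y) = Y + 5*Y = 6*Y)
3199 + y(w(p)) = 3199 + 6*(-4 + 3*(-8)) = 3199 + 6*(-4 - 24) = 3199 + 6*(-28) = 3199 - 168 = 3031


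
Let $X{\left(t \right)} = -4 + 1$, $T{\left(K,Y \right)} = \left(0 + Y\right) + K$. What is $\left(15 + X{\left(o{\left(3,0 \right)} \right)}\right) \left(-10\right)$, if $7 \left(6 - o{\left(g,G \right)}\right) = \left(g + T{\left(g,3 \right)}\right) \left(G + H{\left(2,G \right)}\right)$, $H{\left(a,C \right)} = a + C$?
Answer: $-120$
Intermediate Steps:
$H{\left(a,C \right)} = C + a$
$T{\left(K,Y \right)} = K + Y$ ($T{\left(K,Y \right)} = Y + K = K + Y$)
$o{\left(g,G \right)} = 6 - \frac{\left(2 + 2 G\right) \left(3 + 2 g\right)}{7}$ ($o{\left(g,G \right)} = 6 - \frac{\left(g + \left(g + 3\right)\right) \left(G + \left(G + 2\right)\right)}{7} = 6 - \frac{\left(g + \left(3 + g\right)\right) \left(G + \left(2 + G\right)\right)}{7} = 6 - \frac{\left(3 + 2 g\right) \left(2 + 2 G\right)}{7} = 6 - \frac{\left(2 + 2 G\right) \left(3 + 2 g\right)}{7}$)
$X{\left(t \right)} = -3$
$\left(15 + X{\left(o{\left(3,0 \right)} \right)}\right) \left(-10\right) = \left(15 - 3\right) \left(-10\right) = 12 \left(-10\right) = -120$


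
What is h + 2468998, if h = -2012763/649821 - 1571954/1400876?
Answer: 374595178048922831/151719773866 ≈ 2.4690e+6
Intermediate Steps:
h = -640186683437/151719773866 (h = -2012763*1/649821 - 1571954*1/1400876 = -670921/216607 - 785977/700438 = -640186683437/151719773866 ≈ -4.2195)
h + 2468998 = -640186683437/151719773866 + 2468998 = 374595178048922831/151719773866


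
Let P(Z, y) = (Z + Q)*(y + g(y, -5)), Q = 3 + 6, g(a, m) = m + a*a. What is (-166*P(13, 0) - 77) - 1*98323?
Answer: -80140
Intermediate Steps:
g(a, m) = m + a²
Q = 9
P(Z, y) = (9 + Z)*(-5 + y + y²) (P(Z, y) = (Z + 9)*(y + (-5 + y²)) = (9 + Z)*(-5 + y + y²))
(-166*P(13, 0) - 77) - 1*98323 = (-166*(-45 + 9*0 + 9*0² + 13*0 + 13*(-5 + 0²)) - 77) - 1*98323 = (-166*(-45 + 0 + 9*0 + 0 + 13*(-5 + 0)) - 77) - 98323 = (-166*(-45 + 0 + 0 + 0 + 13*(-5)) - 77) - 98323 = (-166*(-45 + 0 + 0 + 0 - 65) - 77) - 98323 = (-166*(-110) - 77) - 98323 = (18260 - 77) - 98323 = 18183 - 98323 = -80140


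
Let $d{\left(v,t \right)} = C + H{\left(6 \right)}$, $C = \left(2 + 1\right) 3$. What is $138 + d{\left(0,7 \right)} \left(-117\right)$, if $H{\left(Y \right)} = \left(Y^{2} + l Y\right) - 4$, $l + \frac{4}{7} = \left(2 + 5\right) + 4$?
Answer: $- \frac{83859}{7} \approx -11980.0$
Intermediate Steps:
$l = \frac{73}{7}$ ($l = - \frac{4}{7} + \left(\left(2 + 5\right) + 4\right) = - \frac{4}{7} + \left(7 + 4\right) = - \frac{4}{7} + 11 = \frac{73}{7} \approx 10.429$)
$C = 9$ ($C = 3 \cdot 3 = 9$)
$H{\left(Y \right)} = -4 + Y^{2} + \frac{73 Y}{7}$ ($H{\left(Y \right)} = \left(Y^{2} + \frac{73 Y}{7}\right) - 4 = -4 + Y^{2} + \frac{73 Y}{7}$)
$d{\left(v,t \right)} = \frac{725}{7}$ ($d{\left(v,t \right)} = 9 + \left(-4 + 6^{2} + \frac{73}{7} \cdot 6\right) = 9 + \left(-4 + 36 + \frac{438}{7}\right) = 9 + \frac{662}{7} = \frac{725}{7}$)
$138 + d{\left(0,7 \right)} \left(-117\right) = 138 + \frac{725}{7} \left(-117\right) = 138 - \frac{84825}{7} = - \frac{83859}{7}$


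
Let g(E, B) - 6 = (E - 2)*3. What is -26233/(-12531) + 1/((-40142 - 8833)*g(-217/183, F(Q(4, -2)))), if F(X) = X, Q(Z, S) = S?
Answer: 30977104374/14797126925 ≈ 2.0935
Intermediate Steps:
g(E, B) = 3*E (g(E, B) = 6 + (E - 2)*3 = 6 + (-2 + E)*3 = 6 + (-6 + 3*E) = 3*E)
-26233/(-12531) + 1/((-40142 - 8833)*g(-217/183, F(Q(4, -2)))) = -26233/(-12531) + 1/((-40142 - 8833)*((3*(-217/183)))) = -26233*(-1/12531) + 1/((-48975)*((3*(-217*1/183)))) = 26233/12531 - 1/(48975*(3*(-217/183))) = 26233/12531 - 1/(48975*(-217/61)) = 26233/12531 - 1/48975*(-61/217) = 26233/12531 + 61/10627575 = 30977104374/14797126925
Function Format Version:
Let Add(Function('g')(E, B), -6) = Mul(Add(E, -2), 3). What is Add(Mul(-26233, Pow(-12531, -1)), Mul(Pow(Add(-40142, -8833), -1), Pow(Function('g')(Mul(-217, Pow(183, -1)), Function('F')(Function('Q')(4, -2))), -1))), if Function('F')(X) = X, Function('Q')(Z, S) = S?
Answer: Rational(30977104374, 14797126925) ≈ 2.0935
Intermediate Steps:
Function('g')(E, B) = Mul(3, E) (Function('g')(E, B) = Add(6, Mul(Add(E, -2), 3)) = Add(6, Mul(Add(-2, E), 3)) = Add(6, Add(-6, Mul(3, E))) = Mul(3, E))
Add(Mul(-26233, Pow(-12531, -1)), Mul(Pow(Add(-40142, -8833), -1), Pow(Function('g')(Mul(-217, Pow(183, -1)), Function('F')(Function('Q')(4, -2))), -1))) = Add(Mul(-26233, Pow(-12531, -1)), Mul(Pow(Add(-40142, -8833), -1), Pow(Mul(3, Mul(-217, Pow(183, -1))), -1))) = Add(Mul(-26233, Rational(-1, 12531)), Mul(Pow(-48975, -1), Pow(Mul(3, Mul(-217, Rational(1, 183))), -1))) = Add(Rational(26233, 12531), Mul(Rational(-1, 48975), Pow(Mul(3, Rational(-217, 183)), -1))) = Add(Rational(26233, 12531), Mul(Rational(-1, 48975), Pow(Rational(-217, 61), -1))) = Add(Rational(26233, 12531), Mul(Rational(-1, 48975), Rational(-61, 217))) = Add(Rational(26233, 12531), Rational(61, 10627575)) = Rational(30977104374, 14797126925)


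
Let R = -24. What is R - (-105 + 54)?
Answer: 27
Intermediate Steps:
R - (-105 + 54) = -24 - (-105 + 54) = -24 - 1*(-51) = -24 + 51 = 27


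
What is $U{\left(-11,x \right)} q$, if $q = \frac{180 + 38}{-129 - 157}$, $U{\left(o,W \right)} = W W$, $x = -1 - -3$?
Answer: $- \frac{436}{143} \approx -3.049$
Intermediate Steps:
$x = 2$ ($x = -1 + 3 = 2$)
$U{\left(o,W \right)} = W^{2}$
$q = - \frac{109}{143}$ ($q = \frac{218}{-286} = 218 \left(- \frac{1}{286}\right) = - \frac{109}{143} \approx -0.76224$)
$U{\left(-11,x \right)} q = 2^{2} \left(- \frac{109}{143}\right) = 4 \left(- \frac{109}{143}\right) = - \frac{436}{143}$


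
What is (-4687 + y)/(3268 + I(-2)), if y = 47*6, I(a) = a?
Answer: -4405/3266 ≈ -1.3487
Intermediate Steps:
y = 282
(-4687 + y)/(3268 + I(-2)) = (-4687 + 282)/(3268 - 2) = -4405/3266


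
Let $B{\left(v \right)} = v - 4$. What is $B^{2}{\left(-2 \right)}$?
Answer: $36$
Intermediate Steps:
$B{\left(v \right)} = -4 + v$
$B^{2}{\left(-2 \right)} = \left(-4 - 2\right)^{2} = \left(-6\right)^{2} = 36$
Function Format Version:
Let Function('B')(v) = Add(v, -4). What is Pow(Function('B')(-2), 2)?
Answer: 36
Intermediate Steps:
Function('B')(v) = Add(-4, v)
Pow(Function('B')(-2), 2) = Pow(Add(-4, -2), 2) = Pow(-6, 2) = 36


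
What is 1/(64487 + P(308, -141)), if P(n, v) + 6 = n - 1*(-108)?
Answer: 1/64897 ≈ 1.5409e-5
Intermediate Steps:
P(n, v) = 102 + n (P(n, v) = -6 + (n - 1*(-108)) = -6 + (n + 108) = -6 + (108 + n) = 102 + n)
1/(64487 + P(308, -141)) = 1/(64487 + (102 + 308)) = 1/(64487 + 410) = 1/64897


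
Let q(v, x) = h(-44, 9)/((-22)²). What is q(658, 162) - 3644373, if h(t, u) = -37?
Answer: -1763876569/484 ≈ -3.6444e+6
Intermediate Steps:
q(v, x) = -37/484 (q(v, x) = -37/((-22)²) = -37/484)
q(658, 162) - 3644373 = -37/484 - 3644373 = -1763876569/484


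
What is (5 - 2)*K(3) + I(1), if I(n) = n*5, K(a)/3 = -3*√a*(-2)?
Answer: 5 + 54*√3 ≈ 98.531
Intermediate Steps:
K(a) = 18*√a (K(a) = 3*(-3*√a*(-2)) = 3*(6*√a) = 18*√a)
I(n) = 5*n
(5 - 2)*K(3) + I(1) = (5 - 2)*(18*√3) + 5*1 = 3*(18*√3) + 5 = 54*√3 + 5 = 5 + 54*√3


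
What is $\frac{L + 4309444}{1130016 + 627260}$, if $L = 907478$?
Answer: $\frac{2608461}{878638} \approx 2.9688$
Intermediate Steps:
$\frac{L + 4309444}{1130016 + 627260} = \frac{907478 + 4309444}{1130016 + 627260} = \frac{5216922}{1757276} = 5216922 \cdot \frac{1}{1757276} = \frac{2608461}{878638}$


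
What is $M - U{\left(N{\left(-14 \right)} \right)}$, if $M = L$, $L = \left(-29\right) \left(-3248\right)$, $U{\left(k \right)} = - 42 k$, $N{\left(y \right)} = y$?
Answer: $93604$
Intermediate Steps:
$L = 94192$
$M = 94192$
$M - U{\left(N{\left(-14 \right)} \right)} = 94192 - \left(-42\right) \left(-14\right) = 94192 - 588 = 93604$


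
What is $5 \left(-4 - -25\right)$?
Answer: $105$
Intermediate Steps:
$5 \left(-4 - -25\right) = 5 \left(-4 + 25\right) = 5 \cdot 21 = 105$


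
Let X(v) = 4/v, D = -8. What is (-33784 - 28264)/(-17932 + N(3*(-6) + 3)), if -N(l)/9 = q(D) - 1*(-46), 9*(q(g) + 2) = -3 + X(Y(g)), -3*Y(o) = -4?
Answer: 7756/2291 ≈ 3.3854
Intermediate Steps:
Y(o) = 4/3 (Y(o) = -1/3*(-4) = 4/3)
q(g) = -2 (q(g) = -2 + (-3 + 4/(4/3))/9 = -2 + (-3 + 4*(3/4))/9 = -2 + (-3 + 3)/9 = -2 + (1/9)*0 = -2 + 0 = -2)
N(l) = -396 (N(l) = -9*(-2 - 1*(-46)) = -9*(-2 + 46) = -9*44 = -396)
(-33784 - 28264)/(-17932 + N(3*(-6) + 3)) = (-33784 - 28264)/(-17932 - 396) = -62048/(-18328) = -62048*(-1/18328) = 7756/2291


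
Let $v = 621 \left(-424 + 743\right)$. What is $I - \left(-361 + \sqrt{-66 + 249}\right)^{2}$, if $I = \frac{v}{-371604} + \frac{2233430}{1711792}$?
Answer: $- \frac{3458926918033465}{26504531432} + 722 \sqrt{183} \approx -1.2074 \cdot 10^{5}$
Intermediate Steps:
$v = 198099$ ($v = 621 \cdot 319 = 198099$)
$I = \frac{20451968263}{26504531432}$ ($I = \frac{198099}{-371604} + \frac{2233430}{1711792} = 198099 \left(- \frac{1}{371604}\right) + 2233430 \cdot \frac{1}{1711792} = - \frac{66033}{123868} + \frac{1116715}{855896} = \frac{20451968263}{26504531432} \approx 0.77164$)
$I - \left(-361 + \sqrt{-66 + 249}\right)^{2} = \frac{20451968263}{26504531432} - \left(-361 + \sqrt{-66 + 249}\right)^{2} = \frac{20451968263}{26504531432} - \left(-361 + \sqrt{183}\right)^{2}$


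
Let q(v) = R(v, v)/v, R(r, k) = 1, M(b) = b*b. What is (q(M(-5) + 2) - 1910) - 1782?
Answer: -99683/27 ≈ -3692.0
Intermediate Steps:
M(b) = b**2
q(v) = 1/v
(q(M(-5) + 2) - 1910) - 1782 = (1/((-5)**2 + 2) - 1910) - 1782 = (1/(25 + 2) - 1910) - 1782 = (1/27 - 1910) - 1782 = -51569/27 - 1782 = -99683/27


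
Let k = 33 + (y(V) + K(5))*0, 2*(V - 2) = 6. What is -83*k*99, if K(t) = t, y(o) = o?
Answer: -271161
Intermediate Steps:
V = 5 (V = 2 + (½)*6 = 2 + 3 = 5)
k = 33 (k = 33 + (5 + 5)*0 = 33 + 10*0 = 33 + 0 = 33)
-83*k*99 = -83*33*99 = -2739*99 = -271161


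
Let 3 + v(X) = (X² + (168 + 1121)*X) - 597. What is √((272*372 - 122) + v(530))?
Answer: 2*√266133 ≈ 1031.8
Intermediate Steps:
v(X) = -600 + X² + 1289*X (v(X) = -3 + ((X² + (168 + 1121)*X) - 597) = -3 + ((X² + 1289*X) - 597) = -3 + (-597 + X² + 1289*X) = -600 + X² + 1289*X)
√((272*372 - 122) + v(530)) = √((272*372 - 122) + (-600 + 530² + 1289*530)) = √((101184 - 122) + (-600 + 280900 + 683170)) = √(101062 + 963470) = √1064532 = 2*√266133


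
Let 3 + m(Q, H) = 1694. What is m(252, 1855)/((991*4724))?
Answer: 1691/4681484 ≈ 0.00036121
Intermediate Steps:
m(Q, H) = 1691 (m(Q, H) = -3 + 1694 = 1691)
m(252, 1855)/((991*4724)) = 1691/((991*4724)) = 1691/4681484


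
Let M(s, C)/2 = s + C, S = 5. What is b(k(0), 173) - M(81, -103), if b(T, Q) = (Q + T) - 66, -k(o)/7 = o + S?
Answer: 116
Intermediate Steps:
k(o) = -35 - 7*o (k(o) = -7*(o + 5) = -7*(5 + o) = -35 - 7*o)
M(s, C) = 2*C + 2*s (M(s, C) = 2*(s + C) = 2*(C + s) = 2*C + 2*s)
b(T, Q) = -66 + Q + T
b(k(0), 173) - M(81, -103) = (-66 + 173 + (-35 - 7*0)) - (2*(-103) + 2*81) = (-66 + 173 + (-35 + 0)) - (-206 + 162) = (-66 + 173 - 35) - 1*(-44) = 72 + 44 = 116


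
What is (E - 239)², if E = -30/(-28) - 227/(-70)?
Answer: 67469796/1225 ≈ 55077.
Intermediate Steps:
E = 151/35 (E = -30*(-1/28) - 227*(-1/70) = 15/14 + 227/70 = 151/35 ≈ 4.3143)
(E - 239)² = (151/35 - 239)² = (-8214/35)² = 67469796/1225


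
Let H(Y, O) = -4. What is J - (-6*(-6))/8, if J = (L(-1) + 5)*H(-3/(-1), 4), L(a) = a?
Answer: -41/2 ≈ -20.500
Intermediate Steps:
J = -16 (J = (-1 + 5)*(-4) = 4*(-4) = -16)
J - (-6*(-6))/8 = -16 - (-6*(-6))/8 = -16 - 36/8 = -16 - 1*9/2 = -16 - 9/2 = -41/2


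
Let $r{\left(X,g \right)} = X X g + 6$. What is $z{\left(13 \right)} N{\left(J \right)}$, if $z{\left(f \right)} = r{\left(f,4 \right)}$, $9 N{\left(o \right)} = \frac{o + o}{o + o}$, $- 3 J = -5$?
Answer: $\frac{682}{9} \approx 75.778$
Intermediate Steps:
$J = \frac{5}{3}$ ($J = \left(- \frac{1}{3}\right) \left(-5\right) = \frac{5}{3} \approx 1.6667$)
$r{\left(X,g \right)} = 6 + g X^{2}$ ($r{\left(X,g \right)} = X^{2} g + 6 = g X^{2} + 6 = 6 + g X^{2}$)
$N{\left(o \right)} = \frac{1}{9}$ ($N{\left(o \right)} = \frac{\left(o + o\right) \frac{1}{o + o}}{9} = \frac{2 o \frac{1}{2 o}}{9} = \frac{1}{9} \cdot 1 = \frac{1}{9}$)
$z{\left(f \right)} = 6 + 4 f^{2}$
$z{\left(13 \right)} N{\left(J \right)} = \left(6 + 4 \cdot 13^{2}\right) \frac{1}{9} = \left(6 + 4 \cdot 169\right) \frac{1}{9} = \left(6 + 676\right) \frac{1}{9} = 682 \cdot \frac{1}{9} = \frac{682}{9}$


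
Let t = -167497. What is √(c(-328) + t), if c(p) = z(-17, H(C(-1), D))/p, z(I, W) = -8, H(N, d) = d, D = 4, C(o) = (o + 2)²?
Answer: 4*I*√17597651/41 ≈ 409.26*I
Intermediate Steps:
C(o) = (2 + o)²
c(p) = -8/p
√(c(-328) + t) = √(-8/(-328) - 167497) = √(-8*(-1/328) - 167497) = √(1/41 - 167497) = √(-6867376/41) = 4*I*√17597651/41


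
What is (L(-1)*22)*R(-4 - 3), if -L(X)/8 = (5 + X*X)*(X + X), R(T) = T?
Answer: -14784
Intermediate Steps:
L(X) = -16*X*(5 + X²) (L(X) = -8*(5 + X*X)*(X + X) = -8*(5 + X²)*2*X = -16*X*(5 + X²))
(L(-1)*22)*R(-4 - 3) = (-16*(-1)*(5 + (-1)²)*22)*(-4 - 3) = (-16*(-1)*(5 + 1)*22)*(-7) = (-16*(-1)*6*22)*(-7) = (96*22)*(-7) = 2112*(-7) = -14784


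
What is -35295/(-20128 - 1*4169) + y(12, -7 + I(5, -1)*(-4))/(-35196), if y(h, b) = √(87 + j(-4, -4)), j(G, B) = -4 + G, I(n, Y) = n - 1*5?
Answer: 905/623 - √79/35196 ≈ 1.4524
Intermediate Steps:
I(n, Y) = -5 + n (I(n, Y) = n - 5 = -5 + n)
y(h, b) = √79 (y(h, b) = √(87 + (-4 - 4)) = √(87 - 8) = √79)
-35295/(-20128 - 1*4169) + y(12, -7 + I(5, -1)*(-4))/(-35196) = -35295/(-20128 - 1*4169) + √79/(-35196) = -35295/(-20128 - 4169) + √79*(-1/35196) = -35295/(-24297) - √79/35196 = -35295*(-1/24297) - √79/35196 = 905/623 - √79/35196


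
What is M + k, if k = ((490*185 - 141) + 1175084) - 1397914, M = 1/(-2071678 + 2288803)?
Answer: -28730197124/217125 ≈ -1.3232e+5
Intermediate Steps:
M = 1/217125 ≈ 4.6056e-6
k = -132321 (k = ((90650 - 141) + 1175084) - 1397914 = (90509 + 1175084) - 1397914 = 1265593 - 1397914 = -132321)
M + k = 1/217125 - 132321 = -28730197124/217125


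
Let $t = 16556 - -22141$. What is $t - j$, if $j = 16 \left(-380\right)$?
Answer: $44777$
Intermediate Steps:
$t = 38697$ ($t = 16556 + 22141 = 38697$)
$j = -6080$
$t - j = 38697 - -6080 = 38697 + 6080 = 44777$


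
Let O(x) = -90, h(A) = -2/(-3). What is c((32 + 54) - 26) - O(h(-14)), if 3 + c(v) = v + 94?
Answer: 241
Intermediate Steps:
h(A) = 2/3 (h(A) = -2*(-1/3) = 2/3)
c(v) = 91 + v (c(v) = -3 + (v + 94) = -3 + (94 + v) = 91 + v)
c((32 + 54) - 26) - O(h(-14)) = (91 + ((32 + 54) - 26)) - 1*(-90) = (91 + (86 - 26)) + 90 = (91 + 60) + 90 = 151 + 90 = 241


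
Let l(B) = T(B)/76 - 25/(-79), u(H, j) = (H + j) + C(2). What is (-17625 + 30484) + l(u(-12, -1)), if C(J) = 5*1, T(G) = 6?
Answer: 38603905/3002 ≈ 12859.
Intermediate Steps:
C(J) = 5
u(H, j) = 5 + H + j (u(H, j) = (H + j) + 5 = 5 + H + j)
l(B) = 1187/3002 (l(B) = 6/76 - 25/(-79) = 6*(1/76) - 25*(-1/79) = 3/38 + 25/79 = 1187/3002)
(-17625 + 30484) + l(u(-12, -1)) = (-17625 + 30484) + 1187/3002 = 12859 + 1187/3002 = 38603905/3002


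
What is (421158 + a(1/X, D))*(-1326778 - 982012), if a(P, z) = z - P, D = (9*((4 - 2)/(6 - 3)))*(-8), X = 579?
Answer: -562935386136310/579 ≈ -9.7225e+11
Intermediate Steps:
D = -48 (D = (9*(2/3))*(-8) = 6*(-8) = -48)
(421158 + a(1/X, D))*(-1326778 - 982012) = (421158 + (-48 - 1/579))*(-1326778 - 982012) = (421158 + (-48 - 1*1/579))*(-2308790) = (421158 + (-48 - 1/579))*(-2308790) = (421158 - 27793/579)*(-2308790) = (243822689/579)*(-2308790) = -562935386136310/579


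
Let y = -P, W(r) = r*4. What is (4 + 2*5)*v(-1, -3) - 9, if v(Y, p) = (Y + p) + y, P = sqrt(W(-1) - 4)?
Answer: -65 - 28*I*sqrt(2) ≈ -65.0 - 39.598*I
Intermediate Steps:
W(r) = 4*r
P = 2*I*sqrt(2) (P = sqrt(4*(-1) - 4) = sqrt(-4 - 4) = sqrt(-8) = 2*I*sqrt(2) ≈ 2.8284*I)
y = -2*I*sqrt(2) ≈ -2.8284*I
v(Y, p) = Y + p - 2*I*sqrt(2) (v(Y, p) = (Y + p) - 2*I*sqrt(2) = Y + p - 2*I*sqrt(2))
(4 + 2*5)*v(-1, -3) - 9 = (4 + 2*5)*(-1 - 3 - 2*I*sqrt(2)) - 9 = (4 + 10)*(-4 - 2*I*sqrt(2)) - 9 = 14*(-4 - 2*I*sqrt(2)) - 9 = (-56 - 28*I*sqrt(2)) - 9 = -65 - 28*I*sqrt(2)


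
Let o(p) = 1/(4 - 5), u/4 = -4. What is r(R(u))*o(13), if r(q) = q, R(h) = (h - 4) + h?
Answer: 36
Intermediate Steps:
u = -16 (u = 4*(-4) = -16)
R(h) = -4 + 2*h (R(h) = (-4 + h) + h = -4 + 2*h)
o(p) = -1 (o(p) = 1/(-1) = -1)
r(R(u))*o(13) = (-4 + 2*(-16))*(-1) = (-4 - 32)*(-1) = -36*(-1) = 36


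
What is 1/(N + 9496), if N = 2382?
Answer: 1/11878 ≈ 8.4189e-5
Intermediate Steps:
1/(N + 9496) = 1/(2382 + 9496) = 1/11878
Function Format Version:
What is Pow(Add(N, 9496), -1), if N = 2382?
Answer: Rational(1, 11878) ≈ 8.4189e-5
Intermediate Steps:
Pow(Add(N, 9496), -1) = Pow(Add(2382, 9496), -1) = Pow(11878, -1) = Rational(1, 11878)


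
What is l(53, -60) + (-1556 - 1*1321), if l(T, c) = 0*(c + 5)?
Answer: -2877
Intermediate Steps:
l(T, c) = 0 (l(T, c) = 0*(5 + c) = 0)
l(53, -60) + (-1556 - 1*1321) = 0 + (-1556 - 1*1321) = 0 + (-1556 - 1321) = 0 - 2877 = -2877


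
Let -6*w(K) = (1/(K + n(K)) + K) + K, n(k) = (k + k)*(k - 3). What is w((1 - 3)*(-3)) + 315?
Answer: 78875/252 ≈ 313.00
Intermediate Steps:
n(k) = 2*k*(-3 + k) (n(k) = (2*k)*(-3 + k) = 2*k*(-3 + k))
w(K) = -K/3 - 1/(6*(K + 2*K*(-3 + K))) (w(K) = -((1/(K + 2*K*(-3 + K)) + K) + K)/6 = -((K + 1/(K + 2*K*(-3 + K))) + K)/6 = -(1/(K + 2*K*(-3 + K)) + 2*K)/6 = -K/3 - 1/(6*(K + 2*K*(-3 + K))))
w((1 - 3)*(-3)) + 315 = (-1 - 4*(-27*(1 - 3)**3) + 10*((1 - 3)*(-3))**2)/(6*(((1 - 3)*(-3)))*(-5 + 2*((1 - 3)*(-3)))) + 315 = (-1 - 4*(-2*(-3))**3 + 10*(-2*(-3))**2)/(6*((-2*(-3)))*(-5 + 2*(-2*(-3)))) + 315 = (1/6)*(-1 - 4*6**3 + 10*6**2)/(6*(-5 + 2*6)) + 315 = (1/6)*(1/6)*(-1 - 4*216 + 10*36)/(-5 + 12) + 315 = (1/6)*(1/6)*(-1 - 864 + 360)/7 + 315 = (1/6)*(1/6)*(1/7)*(-505) + 315 = -505/252 + 315 = 78875/252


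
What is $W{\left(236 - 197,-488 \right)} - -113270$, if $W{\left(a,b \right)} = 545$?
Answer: $113815$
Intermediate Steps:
$W{\left(236 - 197,-488 \right)} - -113270 = 545 - -113270 = 545 + 113270 = 113815$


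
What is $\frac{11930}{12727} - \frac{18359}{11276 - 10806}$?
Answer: $- \frac{228047893}{5981690} \approx -38.124$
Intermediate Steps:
$\frac{11930}{12727} - \frac{18359}{11276 - 10806} = 11930 \cdot \frac{1}{12727} - \frac{18359}{470} = \frac{11930}{12727} - \frac{18359}{470} = - \frac{228047893}{5981690}$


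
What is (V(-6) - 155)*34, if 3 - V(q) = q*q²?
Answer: 2176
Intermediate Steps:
V(q) = 3 - q³ (V(q) = 3 - q*q² = 3 - q³)
(V(-6) - 155)*34 = ((3 - 1*(-6)³) - 155)*34 = ((3 - 1*(-216)) - 155)*34 = ((3 + 216) - 155)*34 = (219 - 155)*34 = 64*34 = 2176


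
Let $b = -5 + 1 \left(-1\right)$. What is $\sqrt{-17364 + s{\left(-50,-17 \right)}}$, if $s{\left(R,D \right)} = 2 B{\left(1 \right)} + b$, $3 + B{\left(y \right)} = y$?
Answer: $i \sqrt{17374} \approx 131.81 i$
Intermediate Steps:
$B{\left(y \right)} = -3 + y$
$b = -6$ ($b = -5 - 1 = -6$)
$s{\left(R,D \right)} = -10$ ($s{\left(R,D \right)} = 2 \left(-3 + 1\right) - 6 = 2 \left(-2\right) - 6 = -4 - 6 = -10$)
$\sqrt{-17364 + s{\left(-50,-17 \right)}} = \sqrt{-17364 - 10} = \sqrt{-17374} = i \sqrt{17374}$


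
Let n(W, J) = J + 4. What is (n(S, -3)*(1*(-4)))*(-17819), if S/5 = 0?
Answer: 71276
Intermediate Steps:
S = 0 (S = 5*0 = 0)
n(W, J) = 4 + J
(n(S, -3)*(1*(-4)))*(-17819) = ((4 - 3)*(1*(-4)))*(-17819) = (1*(-4))*(-17819) = -4*(-17819) = 71276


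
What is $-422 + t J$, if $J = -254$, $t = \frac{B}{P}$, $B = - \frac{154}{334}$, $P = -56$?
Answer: $- \frac{283293}{668} \approx -424.09$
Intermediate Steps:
$B = - \frac{77}{167}$ ($B = \left(-154\right) \frac{1}{334} = - \frac{77}{167} \approx -0.46108$)
$t = \frac{11}{1336}$ ($t = - \frac{77}{167 \left(-56\right)} = \left(- \frac{77}{167}\right) \left(- \frac{1}{56}\right) = \frac{11}{1336} \approx 0.0082335$)
$-422 + t J = -422 + \frac{11}{1336} \left(-254\right) = -422 - \frac{1397}{668} = - \frac{283293}{668}$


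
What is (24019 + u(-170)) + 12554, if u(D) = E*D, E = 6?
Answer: 35553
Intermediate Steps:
u(D) = 6*D
(24019 + u(-170)) + 12554 = (24019 + 6*(-170)) + 12554 = (24019 - 1020) + 12554 = 22999 + 12554 = 35553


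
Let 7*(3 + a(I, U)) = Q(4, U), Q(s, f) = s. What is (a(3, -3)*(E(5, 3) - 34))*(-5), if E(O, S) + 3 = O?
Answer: -2720/7 ≈ -388.57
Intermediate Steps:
E(O, S) = -3 + O
a(I, U) = -17/7 (a(I, U) = -3 + (⅐)*4 = -3 + 4/7 = -17/7)
(a(3, -3)*(E(5, 3) - 34))*(-5) = -17*((-3 + 5) - 34)/7*(-5) = -17*(2 - 34)/7*(-5) = -17/7*(-32)*(-5) = (544/7)*(-5) = -2720/7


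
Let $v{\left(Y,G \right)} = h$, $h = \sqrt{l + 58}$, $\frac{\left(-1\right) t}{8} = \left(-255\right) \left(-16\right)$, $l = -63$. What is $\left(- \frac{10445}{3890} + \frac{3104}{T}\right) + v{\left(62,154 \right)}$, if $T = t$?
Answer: $- \frac{1103123}{396780} + i \sqrt{5} \approx -2.7802 + 2.2361 i$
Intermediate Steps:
$t = -32640$ ($t = - 8 \left(\left(-255\right) \left(-16\right)\right) = \left(-8\right) 4080 = -32640$)
$T = -32640$
$h = i \sqrt{5}$ ($h = \sqrt{-63 + 58} = \sqrt{-5} = i \sqrt{5} \approx 2.2361 i$)
$v{\left(Y,G \right)} = i \sqrt{5}$
$\left(- \frac{10445}{3890} + \frac{3104}{T}\right) + v{\left(62,154 \right)} = \left(- \frac{10445}{3890} + \frac{3104}{-32640}\right) + i \sqrt{5} = \left(\left(-10445\right) \frac{1}{3890} + 3104 \left(- \frac{1}{32640}\right)\right) + i \sqrt{5} = \left(- \frac{2089}{778} - \frac{97}{1020}\right) + i \sqrt{5} = - \frac{1103123}{396780} + i \sqrt{5}$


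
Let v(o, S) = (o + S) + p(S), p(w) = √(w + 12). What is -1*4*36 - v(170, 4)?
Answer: -322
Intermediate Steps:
p(w) = √(12 + w)
v(o, S) = S + o + √(12 + S) (v(o, S) = (o + S) + √(12 + S) = (S + o) + √(12 + S) = S + o + √(12 + S))
-1*4*36 - v(170, 4) = -1*4*36 - (4 + 170 + √(12 + 4)) = -4*36 - (4 + 170 + √16) = -144 - (4 + 170 + 4) = -144 - 1*178 = -144 - 178 = -322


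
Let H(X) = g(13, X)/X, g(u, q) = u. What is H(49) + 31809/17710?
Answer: 11111/5390 ≈ 2.0614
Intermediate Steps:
H(X) = 13/X
H(49) + 31809/17710 = 13/49 + 31809/17710 = 13*(1/49) + 31809*(1/17710) = 13/49 + 1383/770 = 11111/5390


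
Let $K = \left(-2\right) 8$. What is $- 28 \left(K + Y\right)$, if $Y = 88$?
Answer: $-2016$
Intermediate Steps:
$K = -16$
$- 28 \left(K + Y\right) = - 28 \left(-16 + 88\right) = \left(-28\right) 72 = -2016$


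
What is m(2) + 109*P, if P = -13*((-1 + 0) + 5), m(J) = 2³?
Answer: -5660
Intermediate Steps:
m(J) = 8
P = -52 (P = -13*(-1 + 5) = -13*4 = -52)
m(2) + 109*P = 8 + 109*(-52) = 8 - 5668 = -5660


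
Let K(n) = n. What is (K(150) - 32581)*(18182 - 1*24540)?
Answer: 206196298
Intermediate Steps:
(K(150) - 32581)*(18182 - 1*24540) = (150 - 32581)*(18182 - 1*24540) = -32431*(18182 - 24540) = -32431*(-6358) = 206196298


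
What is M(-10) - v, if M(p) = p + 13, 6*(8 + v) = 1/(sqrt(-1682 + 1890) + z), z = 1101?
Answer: 26663479/2423986 + 2*sqrt(13)/3635979 ≈ 11.000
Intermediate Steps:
v = -8 + 1/(6*(1101 + 4*sqrt(13))) (v = -8 + 1/(6*(sqrt(-1682 + 1890) + 1101)) = -8 + 1/(6*(sqrt(208) + 1101)) = -8 + 1/(6*(4*sqrt(13) + 1101)) = -8 + 1/(6*(1101 + 4*sqrt(13))) ≈ -7.9998)
M(p) = 13 + p
M(-10) - v = (13 - 10) - (-19391521/2423986 - 2*sqrt(13)/3635979) = 3 + (19391521/2423986 + 2*sqrt(13)/3635979) = 26663479/2423986 + 2*sqrt(13)/3635979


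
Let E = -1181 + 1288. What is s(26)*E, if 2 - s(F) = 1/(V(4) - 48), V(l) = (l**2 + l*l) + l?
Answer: 2675/12 ≈ 222.92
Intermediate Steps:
E = 107
V(l) = l + 2*l**2 (V(l) = (l**2 + l**2) + l = 2*l**2 + l = l + 2*l**2)
s(F) = 25/12 (s(F) = 2 - 1/(4*(1 + 2*4) - 48) = 2 - 1/(4*(1 + 8) - 48) = 2 - 1/(4*9 - 48) = 2 - 1/(36 - 48) = 2 - 1/(-12) = 2 - 1*(-1/12) = 2 + 1/12 = 25/12)
s(26)*E = (25/12)*107 = 2675/12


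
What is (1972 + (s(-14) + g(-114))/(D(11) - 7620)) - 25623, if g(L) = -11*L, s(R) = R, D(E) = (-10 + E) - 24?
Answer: -180765833/7643 ≈ -23651.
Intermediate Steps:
D(E) = -34 + E
(1972 + (s(-14) + g(-114))/(D(11) - 7620)) - 25623 = (1972 + (-14 - 11*(-114))/((-34 + 11) - 7620)) - 25623 = (1972 + (-14 + 1254)/(-23 - 7620)) - 25623 = (1972 + 1240/(-7643)) - 25623 = (1972 + 1240*(-1/7643)) - 25623 = (1972 - 1240/7643) - 25623 = 15070756/7643 - 25623 = -180765833/7643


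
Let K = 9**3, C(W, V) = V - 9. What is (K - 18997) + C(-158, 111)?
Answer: -18166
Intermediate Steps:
C(W, V) = -9 + V
K = 729
(K - 18997) + C(-158, 111) = (729 - 18997) + (-9 + 111) = -18268 + 102 = -18166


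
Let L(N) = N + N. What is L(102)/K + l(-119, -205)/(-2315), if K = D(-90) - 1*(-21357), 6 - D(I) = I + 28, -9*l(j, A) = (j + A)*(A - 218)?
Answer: 65346432/9919775 ≈ 6.5875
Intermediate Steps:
l(j, A) = -(-218 + A)*(A + j)/9 (l(j, A) = -(j + A)*(A - 218)/9 = -(A + j)*(-218 + A)/9 = -(-218 + A)*(A + j)/9)
D(I) = -22 - I (D(I) = 6 - (I + 28) = 6 - (28 + I) = 6 + (-28 - I) = -22 - I)
K = 21425 (K = (-22 - 1*(-90)) - 1*(-21357) = (-22 + 90) + 21357 = 68 + 21357 = 21425)
L(N) = 2*N
L(102)/K + l(-119, -205)/(-2315) = (2*102)/21425 + (-⅑*(-205)² + (218/9)*(-205) + (218/9)*(-119) - ⅑*(-205)*(-119))/(-2315) = 204*(1/21425) + (-⅑*42025 - 44690/9 - 25942/9 - 24395/9)*(-1/2315) = 204/21425 + (-42025/9 - 44690/9 - 25942/9 - 24395/9)*(-1/2315) = 204/21425 - 15228*(-1/2315) = 204/21425 + 15228/2315 = 65346432/9919775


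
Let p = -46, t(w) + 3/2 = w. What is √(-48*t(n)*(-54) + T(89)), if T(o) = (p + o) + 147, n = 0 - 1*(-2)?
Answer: √1486 ≈ 38.549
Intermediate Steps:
n = 2 (n = 0 + 2 = 2)
t(w) = -3/2 + w
T(o) = 101 + o (T(o) = (-46 + o) + 147 = 101 + o)
√(-48*t(n)*(-54) + T(89)) = √(-48*(-3/2 + 2)*(-54) + (101 + 89)) = √(-48*½*(-54) + 190) = √(-24*(-54) + 190) = √(1296 + 190) = √1486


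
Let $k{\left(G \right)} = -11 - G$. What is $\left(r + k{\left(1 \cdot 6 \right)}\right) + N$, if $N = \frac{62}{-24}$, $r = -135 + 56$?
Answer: $- \frac{1183}{12} \approx -98.583$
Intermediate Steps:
$r = -79$
$N = - \frac{31}{12}$ ($N = 62 \left(- \frac{1}{24}\right) = - \frac{31}{12} \approx -2.5833$)
$\left(r + k{\left(1 \cdot 6 \right)}\right) + N = \left(-79 - \left(11 + 1 \cdot 6\right)\right) - \frac{31}{12} = \left(-79 - 17\right) - \frac{31}{12} = -96 - \frac{31}{12} = - \frac{1183}{12}$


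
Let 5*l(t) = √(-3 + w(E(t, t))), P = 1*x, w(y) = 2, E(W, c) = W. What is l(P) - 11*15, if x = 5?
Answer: -165 + I/5 ≈ -165.0 + 0.2*I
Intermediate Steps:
P = 5 (P = 1*5 = 5)
l(t) = I/5 (l(t) = √(-3 + 2)/5 = √(-1)/5 = I/5)
l(P) - 11*15 = I/5 - 11*15 = I/5 - 165 = -165 + I/5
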